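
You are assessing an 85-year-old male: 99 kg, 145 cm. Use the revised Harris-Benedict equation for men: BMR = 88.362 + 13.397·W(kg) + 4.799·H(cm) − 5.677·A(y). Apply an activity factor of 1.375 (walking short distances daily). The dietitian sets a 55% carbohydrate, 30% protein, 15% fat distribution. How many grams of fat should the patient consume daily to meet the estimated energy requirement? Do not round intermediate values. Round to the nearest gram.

37 g/day

Harris-Benedict: BMR = 88.362 + 13.397(99) + 4.799(145) − 5.677(85) = 1627.975 kcal/day.
TEE = 1627.975 × 1.375 = 2238.4656 kcal/day.
Fat energy = 15% × 2238.4656 = 335.7698 kcal.
Fat = 335.7698 ÷ 9 kcal/g = 37.3078 g.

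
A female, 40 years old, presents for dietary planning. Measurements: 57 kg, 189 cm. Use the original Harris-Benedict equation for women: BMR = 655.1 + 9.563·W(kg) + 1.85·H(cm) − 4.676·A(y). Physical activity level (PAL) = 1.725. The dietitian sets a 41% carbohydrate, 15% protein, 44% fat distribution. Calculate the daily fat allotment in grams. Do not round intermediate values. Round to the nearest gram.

115 g/day

Harris-Benedict: BMR = 655.1 + 9.563(57) + 1.85(189) − 4.676(40) = 1362.801 kcal/day.
TEE = 1362.801 × 1.725 = 2350.8317 kcal/day.
Fat energy = 44% × 2350.8317 = 1034.366 kcal.
Fat = 1034.366 ÷ 9 kcal/g = 114.9296 g.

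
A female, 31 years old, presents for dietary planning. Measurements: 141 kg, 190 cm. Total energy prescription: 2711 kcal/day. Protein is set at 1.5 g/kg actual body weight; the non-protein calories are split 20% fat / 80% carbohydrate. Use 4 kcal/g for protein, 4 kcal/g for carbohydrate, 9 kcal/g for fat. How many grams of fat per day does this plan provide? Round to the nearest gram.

Protein = 1.5 × 141 = 211.5 g → 211.5 × 4 = 846 kcal.
Non-protein calories = 2711 − 846 = 1865 kcal.
Fat: 20% × 1865 = 373 kcal; carbohydrate: 1492 kcal.
Fat: 373 kcal ÷ 9 kcal/g = 41.4444 g.

41 g/day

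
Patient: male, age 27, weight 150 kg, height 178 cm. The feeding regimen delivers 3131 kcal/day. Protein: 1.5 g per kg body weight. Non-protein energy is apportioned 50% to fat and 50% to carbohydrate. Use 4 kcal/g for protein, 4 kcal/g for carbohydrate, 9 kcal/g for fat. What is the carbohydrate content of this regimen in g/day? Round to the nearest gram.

279 g/day

Protein = 1.5 × 150 = 225 g → 225 × 4 = 900 kcal.
Non-protein calories = 3131 − 900 = 2231 kcal.
Fat: 50% × 2231 = 1115.5 kcal; carbohydrate: 1115.5 kcal.
Carbohydrate: 1115.5 kcal ÷ 4 kcal/g = 278.875 g.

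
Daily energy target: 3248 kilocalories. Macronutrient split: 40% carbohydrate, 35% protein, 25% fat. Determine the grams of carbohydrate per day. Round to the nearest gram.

Carbohydrate energy = 40% × 3248 = 1299.2 kcal.
At 4 kcal/g: 1299.2 ÷ 4 = 324.8 g.

325 g/day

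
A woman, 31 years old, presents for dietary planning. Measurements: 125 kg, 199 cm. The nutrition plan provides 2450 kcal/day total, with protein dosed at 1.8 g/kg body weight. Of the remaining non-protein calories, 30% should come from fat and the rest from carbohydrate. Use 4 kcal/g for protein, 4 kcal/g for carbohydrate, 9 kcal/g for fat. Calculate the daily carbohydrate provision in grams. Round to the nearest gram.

Protein = 1.8 × 125 = 225 g → 225 × 4 = 900 kcal.
Non-protein calories = 2450 − 900 = 1550 kcal.
Fat: 30% × 1550 = 465 kcal; carbohydrate: 1085 kcal.
Carbohydrate: 1085 kcal ÷ 4 kcal/g = 271.25 g.

271 g/day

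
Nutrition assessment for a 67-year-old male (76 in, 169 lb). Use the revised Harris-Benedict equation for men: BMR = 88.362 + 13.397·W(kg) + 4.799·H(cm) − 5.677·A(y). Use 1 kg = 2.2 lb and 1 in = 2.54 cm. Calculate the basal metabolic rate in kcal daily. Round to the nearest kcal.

Convert to metric: weight = 169 ÷ 2.2 = 76.8182 kg; height = 76 × 2.54 = 193.04 cm.
Harris-Benedict: BMR = 88.362 + 13.397(76.8182) + 4.799(193.04) − 5.677(67) = 1663.5351 kcal/day.

1664 kcal daily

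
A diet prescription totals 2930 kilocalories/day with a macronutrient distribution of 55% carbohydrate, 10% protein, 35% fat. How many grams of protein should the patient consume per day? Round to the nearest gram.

Protein energy = 10% × 2930 = 293 kcal.
At 4 kcal/g: 293 ÷ 4 = 73.25 g.

73 g/day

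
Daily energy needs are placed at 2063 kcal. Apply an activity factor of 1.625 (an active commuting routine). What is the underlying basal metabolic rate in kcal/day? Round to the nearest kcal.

1270 kcal/day

BMR = TEE ÷ activity factor = 2063 ÷ 1.625 = 1269.5385 kcal/day.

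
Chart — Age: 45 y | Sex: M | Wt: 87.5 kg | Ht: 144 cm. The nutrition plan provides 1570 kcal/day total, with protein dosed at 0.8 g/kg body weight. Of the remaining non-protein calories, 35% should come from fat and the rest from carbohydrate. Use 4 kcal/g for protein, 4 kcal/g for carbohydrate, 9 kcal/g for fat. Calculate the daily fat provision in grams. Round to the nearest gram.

50 g/day

Protein = 0.8 × 87.5 = 70 g → 70 × 4 = 280 kcal.
Non-protein calories = 1570 − 280 = 1290 kcal.
Fat: 35% × 1290 = 451.5 kcal; carbohydrate: 838.5 kcal.
Fat: 451.5 kcal ÷ 9 kcal/g = 50.1667 g.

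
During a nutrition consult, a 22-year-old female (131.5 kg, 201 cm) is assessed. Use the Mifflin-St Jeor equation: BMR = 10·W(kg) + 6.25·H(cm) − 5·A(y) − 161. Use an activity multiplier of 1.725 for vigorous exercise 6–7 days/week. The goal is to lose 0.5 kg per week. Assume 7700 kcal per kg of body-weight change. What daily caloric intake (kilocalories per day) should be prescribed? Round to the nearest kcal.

3418 kilocalories per day

Mifflin-St Jeor (female): BMR = 10(131.5) + 6.25(201) − 5(22) − 161 = 1315 + 1256.25 − 110 − 161 = 2300.25 kcal/day.
TEE = 2300.25 × 1.725 = 3967.9313 kcal/day.
Required daily deficit = 0.5 × 7700 ÷ 7 = 550 kcal/day.
Target intake = 3967.9313 − 550 = 3417.9313 kcal/day.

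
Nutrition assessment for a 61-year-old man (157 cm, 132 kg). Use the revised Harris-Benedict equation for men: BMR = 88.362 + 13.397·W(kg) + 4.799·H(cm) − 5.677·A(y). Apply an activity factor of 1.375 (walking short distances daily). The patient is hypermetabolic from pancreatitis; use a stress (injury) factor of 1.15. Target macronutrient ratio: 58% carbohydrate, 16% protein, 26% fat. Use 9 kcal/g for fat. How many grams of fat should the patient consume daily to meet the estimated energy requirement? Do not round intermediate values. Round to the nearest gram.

Harris-Benedict: BMR = 88.362 + 13.397(132) + 4.799(157) − 5.677(61) = 2263.912 kcal/day.
TEE = 2263.912 × 1.375 = 3112.879 kcal/day.
With stress factor 1.15: 3112.879 × 1.15 = 3579.8109 kcal/day.
Fat energy = 26% × 3579.8109 = 930.7508 kcal.
Fat = 930.7508 ÷ 9 kcal/g = 103.4168 g.

103 g/day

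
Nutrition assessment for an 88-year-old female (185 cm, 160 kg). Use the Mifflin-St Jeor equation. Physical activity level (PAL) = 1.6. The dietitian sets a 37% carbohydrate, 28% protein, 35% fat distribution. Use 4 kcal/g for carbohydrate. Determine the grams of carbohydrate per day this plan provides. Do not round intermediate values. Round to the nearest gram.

319 g/day

Mifflin-St Jeor (female): BMR = 10(160) + 6.25(185) − 5(88) − 161 = 1600 + 1156.25 − 440 − 161 = 2155.25 kcal/day.
TEE = 2155.25 × 1.6 = 3448.4 kcal/day.
Carbohydrate energy = 37% × 3448.4 = 1275.908 kcal.
Carbohydrate = 1275.908 ÷ 4 kcal/g = 318.977 g.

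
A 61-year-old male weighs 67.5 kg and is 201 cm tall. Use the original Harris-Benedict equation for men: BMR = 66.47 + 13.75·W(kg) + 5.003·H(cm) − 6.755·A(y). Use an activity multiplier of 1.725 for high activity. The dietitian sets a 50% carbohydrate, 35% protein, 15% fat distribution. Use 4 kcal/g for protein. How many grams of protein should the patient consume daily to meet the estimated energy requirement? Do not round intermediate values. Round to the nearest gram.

Harris-Benedict: BMR = 66.47 + 13.75(67.5) + 5.003(201) − 6.755(61) = 1588.143 kcal/day.
TEE = 1588.143 × 1.725 = 2739.5467 kcal/day.
Protein energy = 35% × 2739.5467 = 958.8413 kcal.
Protein = 958.8413 ÷ 4 kcal/g = 239.7103 g.

240 g/day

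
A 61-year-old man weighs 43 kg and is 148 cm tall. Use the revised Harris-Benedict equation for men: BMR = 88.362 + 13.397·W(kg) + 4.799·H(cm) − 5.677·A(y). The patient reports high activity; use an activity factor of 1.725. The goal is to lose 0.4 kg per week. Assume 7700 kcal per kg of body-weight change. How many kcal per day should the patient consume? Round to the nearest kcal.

Harris-Benedict: BMR = 88.362 + 13.397(43) + 4.799(148) − 5.677(61) = 1028.388 kcal/day.
TEE = 1028.388 × 1.725 = 1773.9693 kcal/day.
Required daily deficit = 0.4 × 7700 ÷ 7 = 440 kcal/day.
Target intake = 1773.9693 − 440 = 1333.9693 kcal/day.

1334 kcal per day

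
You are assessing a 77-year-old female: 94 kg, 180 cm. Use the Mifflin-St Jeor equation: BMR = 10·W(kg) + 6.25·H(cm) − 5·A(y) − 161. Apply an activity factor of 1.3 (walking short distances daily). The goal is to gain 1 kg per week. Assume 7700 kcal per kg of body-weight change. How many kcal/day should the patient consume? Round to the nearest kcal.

Mifflin-St Jeor (female): BMR = 10(94) + 6.25(180) − 5(77) − 161 = 940 + 1125 − 385 − 161 = 1519 kcal/day.
TEE = 1519 × 1.3 = 1974.7 kcal/day.
Required daily surplus = 1 × 7700 ÷ 7 = 1100 kcal/day.
Target intake = 1974.7 + 1100 = 3074.7 kcal/day.

3075 kcal/day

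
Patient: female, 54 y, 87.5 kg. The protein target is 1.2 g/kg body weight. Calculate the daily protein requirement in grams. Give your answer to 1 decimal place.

Protein = 1.2 g/kg × 87.5 kg = 105 g/day.

105.0 g/day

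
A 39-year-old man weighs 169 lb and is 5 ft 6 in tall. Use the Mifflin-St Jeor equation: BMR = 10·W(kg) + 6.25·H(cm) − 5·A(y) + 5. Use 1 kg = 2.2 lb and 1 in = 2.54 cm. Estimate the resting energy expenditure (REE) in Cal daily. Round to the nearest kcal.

1626 Cal daily

Convert to metric: weight = 169 ÷ 2.2 = 76.8182 kg; height = (5×12 + 6) × 2.54 = 66 × 2.54 = 167.64 cm.
Mifflin-St Jeor (male): BMR = 10(76.8182) + 6.25(167.64) − 5(39) + 5 = 768.1818 + 1047.75 − 195 + 5 = 1625.9318 kcal/day.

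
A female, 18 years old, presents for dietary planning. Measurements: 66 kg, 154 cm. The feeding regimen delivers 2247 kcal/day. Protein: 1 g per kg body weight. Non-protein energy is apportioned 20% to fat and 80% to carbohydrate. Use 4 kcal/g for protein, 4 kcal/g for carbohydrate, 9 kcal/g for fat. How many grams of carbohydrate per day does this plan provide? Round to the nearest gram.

Protein = 1 × 66 = 66 g → 66 × 4 = 264 kcal.
Non-protein calories = 2247 − 264 = 1983 kcal.
Fat: 20% × 1983 = 396.6 kcal; carbohydrate: 1586.4 kcal.
Carbohydrate: 1586.4 kcal ÷ 4 kcal/g = 396.6 g.

397 g/day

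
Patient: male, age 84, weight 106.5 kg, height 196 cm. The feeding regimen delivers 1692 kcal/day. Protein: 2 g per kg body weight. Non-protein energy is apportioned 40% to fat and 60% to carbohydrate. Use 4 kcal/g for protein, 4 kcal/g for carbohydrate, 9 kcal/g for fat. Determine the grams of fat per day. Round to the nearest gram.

37 g/day

Protein = 2 × 106.5 = 213 g → 213 × 4 = 852 kcal.
Non-protein calories = 1692 − 852 = 840 kcal.
Fat: 40% × 840 = 336 kcal; carbohydrate: 504 kcal.
Fat: 336 kcal ÷ 9 kcal/g = 37.3333 g.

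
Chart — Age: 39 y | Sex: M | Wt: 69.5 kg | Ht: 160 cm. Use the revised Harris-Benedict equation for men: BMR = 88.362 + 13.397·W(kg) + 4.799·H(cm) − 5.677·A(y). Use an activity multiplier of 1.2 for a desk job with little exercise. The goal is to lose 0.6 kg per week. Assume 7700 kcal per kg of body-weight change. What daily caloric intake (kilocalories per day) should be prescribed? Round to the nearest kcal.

1219 kilocalories per day

Harris-Benedict: BMR = 88.362 + 13.397(69.5) + 4.799(160) − 5.677(39) = 1565.8905 kcal/day.
TEE = 1565.8905 × 1.2 = 1879.0686 kcal/day.
Required daily deficit = 0.6 × 7700 ÷ 7 = 660 kcal/day.
Target intake = 1879.0686 − 660 = 1219.0686 kcal/day.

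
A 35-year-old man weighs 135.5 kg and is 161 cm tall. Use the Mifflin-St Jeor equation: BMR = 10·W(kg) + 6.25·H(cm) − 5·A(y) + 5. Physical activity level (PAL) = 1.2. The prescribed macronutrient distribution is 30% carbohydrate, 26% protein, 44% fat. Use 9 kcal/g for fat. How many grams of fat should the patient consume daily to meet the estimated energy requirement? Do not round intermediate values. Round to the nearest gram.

Mifflin-St Jeor (male): BMR = 10(135.5) + 6.25(161) − 5(35) + 5 = 1355 + 1006.25 − 175 + 5 = 2191.25 kcal/day.
TEE = 2191.25 × 1.2 = 2629.5 kcal/day.
Fat energy = 44% × 2629.5 = 1156.98 kcal.
Fat = 1156.98 ÷ 9 kcal/g = 128.5533 g.

129 g/day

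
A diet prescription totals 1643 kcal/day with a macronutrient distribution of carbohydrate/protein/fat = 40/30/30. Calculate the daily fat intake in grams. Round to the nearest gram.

55 g/day

Fat energy = 30% × 1643 = 492.9 kcal.
At 9 kcal/g: 492.9 ÷ 9 = 54.7667 g.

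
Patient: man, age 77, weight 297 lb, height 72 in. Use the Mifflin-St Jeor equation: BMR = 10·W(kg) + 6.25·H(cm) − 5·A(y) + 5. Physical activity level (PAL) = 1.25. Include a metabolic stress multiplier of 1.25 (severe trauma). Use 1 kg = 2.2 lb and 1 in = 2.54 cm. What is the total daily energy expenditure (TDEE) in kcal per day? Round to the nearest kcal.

3302 kcal per day

Convert to metric: weight = 297 ÷ 2.2 = 135 kg; height = 72 × 2.54 = 182.88 cm.
Mifflin-St Jeor (male): BMR = 10(135) + 6.25(182.88) − 5(77) + 5 = 1350 + 1143 − 385 + 5 = 2113 kcal/day.
TEE = BMR × activity factor = 2113 × 1.25 = 2641.25 kcal/day.
Apply stress factor: 2641.25 × 1.25 = 3301.5625 kcal/day.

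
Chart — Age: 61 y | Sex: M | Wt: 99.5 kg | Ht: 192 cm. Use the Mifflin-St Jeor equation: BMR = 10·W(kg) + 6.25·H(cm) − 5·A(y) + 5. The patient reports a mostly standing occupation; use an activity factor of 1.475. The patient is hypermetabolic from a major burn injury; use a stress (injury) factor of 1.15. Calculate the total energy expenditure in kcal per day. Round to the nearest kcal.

3214 kcal per day

Mifflin-St Jeor (male): BMR = 10(99.5) + 6.25(192) − 5(61) + 5 = 995 + 1200 − 305 + 5 = 1895 kcal/day.
TEE = BMR × activity factor = 1895 × 1.475 = 2795.125 kcal/day.
Apply stress factor: 2795.125 × 1.15 = 3214.3938 kcal/day.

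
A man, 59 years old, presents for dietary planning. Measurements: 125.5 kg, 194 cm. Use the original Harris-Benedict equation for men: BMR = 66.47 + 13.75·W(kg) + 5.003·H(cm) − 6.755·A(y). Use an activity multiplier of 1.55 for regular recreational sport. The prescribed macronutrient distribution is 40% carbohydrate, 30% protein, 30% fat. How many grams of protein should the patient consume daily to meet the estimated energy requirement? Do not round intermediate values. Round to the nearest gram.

275 g/day

Harris-Benedict: BMR = 66.47 + 13.75(125.5) + 5.003(194) − 6.755(59) = 2364.132 kcal/day.
TEE = 2364.132 × 1.55 = 3664.4046 kcal/day.
Protein energy = 30% × 3664.4046 = 1099.3214 kcal.
Protein = 1099.3214 ÷ 4 kcal/g = 274.8303 g.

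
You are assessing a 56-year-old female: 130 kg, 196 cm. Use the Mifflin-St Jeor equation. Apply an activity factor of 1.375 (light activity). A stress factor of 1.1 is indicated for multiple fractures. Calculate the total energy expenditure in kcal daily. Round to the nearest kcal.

Mifflin-St Jeor (female): BMR = 10(130) + 6.25(196) − 5(56) − 161 = 1300 + 1225 − 280 − 161 = 2084 kcal/day.
TEE = BMR × activity factor = 2084 × 1.375 = 2865.5 kcal/day.
Apply stress factor: 2865.5 × 1.1 = 3152.05 kcal/day.

3152 kcal daily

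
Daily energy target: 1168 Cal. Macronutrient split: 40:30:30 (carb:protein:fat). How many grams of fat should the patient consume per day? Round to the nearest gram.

Fat energy = 30% × 1168 = 350.4 kcal.
At 9 kcal/g: 350.4 ÷ 9 = 38.9333 g.

39 g/day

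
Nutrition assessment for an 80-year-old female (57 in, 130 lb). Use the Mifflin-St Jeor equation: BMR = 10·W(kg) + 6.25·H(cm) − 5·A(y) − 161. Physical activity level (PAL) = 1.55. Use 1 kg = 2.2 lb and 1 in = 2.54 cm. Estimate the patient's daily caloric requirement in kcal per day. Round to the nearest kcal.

Convert to metric: weight = 130 ÷ 2.2 = 59.0909 kg; height = 57 × 2.54 = 144.78 cm.
Mifflin-St Jeor (female): BMR = 10(59.0909) + 6.25(144.78) − 5(80) − 161 = 590.9091 + 904.875 − 400 − 161 = 934.7841 kcal/day.
TEE = BMR × activity factor = 934.7841 × 1.55 = 1448.9153 kcal/day.

1449 kcal per day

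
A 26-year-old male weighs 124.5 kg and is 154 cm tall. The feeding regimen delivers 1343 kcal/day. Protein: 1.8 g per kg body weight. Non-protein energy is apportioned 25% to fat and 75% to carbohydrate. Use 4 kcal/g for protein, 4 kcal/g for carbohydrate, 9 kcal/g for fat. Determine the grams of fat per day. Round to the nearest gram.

12 g/day

Protein = 1.8 × 124.5 = 224.1 g → 224.1 × 4 = 896.4 kcal.
Non-protein calories = 1343 − 896.4 = 446.6 kcal.
Fat: 25% × 446.6 = 111.65 kcal; carbohydrate: 334.95 kcal.
Fat: 111.65 kcal ÷ 9 kcal/g = 12.4056 g.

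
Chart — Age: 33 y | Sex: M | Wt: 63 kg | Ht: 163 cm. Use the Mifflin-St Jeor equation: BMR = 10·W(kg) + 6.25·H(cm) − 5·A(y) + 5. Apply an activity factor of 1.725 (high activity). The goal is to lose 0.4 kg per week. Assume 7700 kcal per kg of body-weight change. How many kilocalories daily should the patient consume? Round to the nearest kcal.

2128 kilocalories daily

Mifflin-St Jeor (male): BMR = 10(63) + 6.25(163) − 5(33) + 5 = 630 + 1018.75 − 165 + 5 = 1488.75 kcal/day.
TEE = 1488.75 × 1.725 = 2568.0938 kcal/day.
Required daily deficit = 0.4 × 7700 ÷ 7 = 440 kcal/day.
Target intake = 2568.0938 − 440 = 2128.0938 kcal/day.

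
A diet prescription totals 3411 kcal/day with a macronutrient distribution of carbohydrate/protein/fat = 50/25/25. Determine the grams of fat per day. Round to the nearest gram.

95 g/day

Fat energy = 25% × 3411 = 852.75 kcal.
At 9 kcal/g: 852.75 ÷ 9 = 94.75 g.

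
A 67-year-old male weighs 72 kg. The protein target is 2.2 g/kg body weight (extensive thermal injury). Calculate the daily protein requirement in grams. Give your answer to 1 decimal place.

158.4 g/day

Protein = 2.2 g/kg × 72 kg = 158.4 g/day.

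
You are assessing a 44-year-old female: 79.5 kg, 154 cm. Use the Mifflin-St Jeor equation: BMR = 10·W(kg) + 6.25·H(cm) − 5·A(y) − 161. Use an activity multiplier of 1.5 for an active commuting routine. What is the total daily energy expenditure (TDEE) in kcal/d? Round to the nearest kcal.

2065 kcal/d

Mifflin-St Jeor (female): BMR = 10(79.5) + 6.25(154) − 5(44) − 161 = 795 + 962.5 − 220 − 161 = 1376.5 kcal/day.
TEE = BMR × activity factor = 1376.5 × 1.5 = 2064.75 kcal/day.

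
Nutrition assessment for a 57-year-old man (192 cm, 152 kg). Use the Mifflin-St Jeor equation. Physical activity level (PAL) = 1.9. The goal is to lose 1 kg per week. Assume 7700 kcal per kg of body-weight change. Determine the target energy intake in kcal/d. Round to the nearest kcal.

Mifflin-St Jeor (male): BMR = 10(152) + 6.25(192) − 5(57) + 5 = 1520 + 1200 − 285 + 5 = 2440 kcal/day.
TEE = 2440 × 1.9 = 4636 kcal/day.
Required daily deficit = 1 × 7700 ÷ 7 = 1100 kcal/day.
Target intake = 4636 − 1100 = 3536 kcal/day.

3536 kcal/d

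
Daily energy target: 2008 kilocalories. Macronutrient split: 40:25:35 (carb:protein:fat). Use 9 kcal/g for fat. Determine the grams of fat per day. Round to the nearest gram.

78 g/day

Fat energy = 35% × 2008 = 702.8 kcal.
At 9 kcal/g: 702.8 ÷ 9 = 78.0889 g.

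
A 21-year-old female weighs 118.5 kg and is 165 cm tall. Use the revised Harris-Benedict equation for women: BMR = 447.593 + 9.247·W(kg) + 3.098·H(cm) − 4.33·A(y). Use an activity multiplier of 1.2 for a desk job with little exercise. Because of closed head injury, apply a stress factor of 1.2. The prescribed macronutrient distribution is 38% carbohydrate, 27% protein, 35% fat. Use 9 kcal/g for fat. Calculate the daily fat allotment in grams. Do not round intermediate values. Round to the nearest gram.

110 g/day

Harris-Benedict: BMR = 447.593 + 9.247(118.5) + 3.098(165) − 4.33(21) = 1963.6025 kcal/day.
TEE = 1963.6025 × 1.2 = 2356.323 kcal/day.
With stress factor 1.2: 2356.323 × 1.2 = 2827.5876 kcal/day.
Fat energy = 35% × 2827.5876 = 989.6557 kcal.
Fat = 989.6557 ÷ 9 kcal/g = 109.9617 g.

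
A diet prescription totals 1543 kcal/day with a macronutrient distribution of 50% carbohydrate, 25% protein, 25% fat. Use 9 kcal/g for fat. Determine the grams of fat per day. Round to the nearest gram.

43 g/day

Fat energy = 25% × 1543 = 385.75 kcal.
At 9 kcal/g: 385.75 ÷ 9 = 42.8611 g.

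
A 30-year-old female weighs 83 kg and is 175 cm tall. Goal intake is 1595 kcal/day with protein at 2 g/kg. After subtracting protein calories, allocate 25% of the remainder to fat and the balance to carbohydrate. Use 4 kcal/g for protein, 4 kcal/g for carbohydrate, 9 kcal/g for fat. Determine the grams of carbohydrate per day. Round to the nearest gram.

Protein = 2 × 83 = 166 g → 166 × 4 = 664 kcal.
Non-protein calories = 1595 − 664 = 931 kcal.
Fat: 25% × 931 = 232.75 kcal; carbohydrate: 698.25 kcal.
Carbohydrate: 698.25 kcal ÷ 4 kcal/g = 174.5625 g.

175 g/day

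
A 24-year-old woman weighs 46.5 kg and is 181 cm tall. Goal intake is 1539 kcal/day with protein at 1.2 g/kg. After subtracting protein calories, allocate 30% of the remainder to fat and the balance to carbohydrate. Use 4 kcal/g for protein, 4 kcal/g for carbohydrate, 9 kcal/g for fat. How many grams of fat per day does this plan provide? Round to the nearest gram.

44 g/day

Protein = 1.2 × 46.5 = 55.8 g → 55.8 × 4 = 223.2 kcal.
Non-protein calories = 1539 − 223.2 = 1315.8 kcal.
Fat: 30% × 1315.8 = 394.74 kcal; carbohydrate: 921.06 kcal.
Fat: 394.74 kcal ÷ 9 kcal/g = 43.86 g.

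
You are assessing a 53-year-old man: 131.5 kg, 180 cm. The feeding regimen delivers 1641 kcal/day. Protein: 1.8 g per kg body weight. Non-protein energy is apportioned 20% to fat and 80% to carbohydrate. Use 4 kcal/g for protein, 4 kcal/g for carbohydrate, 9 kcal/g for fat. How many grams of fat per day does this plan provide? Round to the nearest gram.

Protein = 1.8 × 131.5 = 236.7 g → 236.7 × 4 = 946.8 kcal.
Non-protein calories = 1641 − 946.8 = 694.2 kcal.
Fat: 20% × 694.2 = 138.84 kcal; carbohydrate: 555.36 kcal.
Fat: 138.84 kcal ÷ 9 kcal/g = 15.4267 g.

15 g/day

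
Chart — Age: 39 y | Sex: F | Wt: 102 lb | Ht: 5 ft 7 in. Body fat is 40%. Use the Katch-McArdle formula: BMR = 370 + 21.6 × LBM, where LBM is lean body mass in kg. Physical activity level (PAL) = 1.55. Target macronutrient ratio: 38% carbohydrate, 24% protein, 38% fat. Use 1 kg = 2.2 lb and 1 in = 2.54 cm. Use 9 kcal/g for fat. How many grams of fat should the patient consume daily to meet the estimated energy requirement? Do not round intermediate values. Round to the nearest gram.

64 g/day

Convert to metric: weight = 102 ÷ 2.2 = 46.3636 kg; height = (5×12 + 7) × 2.54 = 67 × 2.54 = 170.18 cm.
LBM = 46.3636 × (1 − 0.4) = 27.8182 kg. Katch-McArdle: BMR = 370 + 21.6 × 27.8182 = 970.8727 kcal/day.
TEE = 970.8727 × 1.55 = 1504.8527 kcal/day.
Fat energy = 38% × 1504.8527 = 571.844 kcal.
Fat = 571.844 ÷ 9 kcal/g = 63.5382 g.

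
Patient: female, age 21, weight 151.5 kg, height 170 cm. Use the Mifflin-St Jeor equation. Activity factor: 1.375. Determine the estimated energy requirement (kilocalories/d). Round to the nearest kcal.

Mifflin-St Jeor (female): BMR = 10(151.5) + 6.25(170) − 5(21) − 161 = 1515 + 1062.5 − 105 − 161 = 2311.5 kcal/day.
TEE = BMR × activity factor = 2311.5 × 1.375 = 3178.3125 kcal/day.

3178 kilocalories/d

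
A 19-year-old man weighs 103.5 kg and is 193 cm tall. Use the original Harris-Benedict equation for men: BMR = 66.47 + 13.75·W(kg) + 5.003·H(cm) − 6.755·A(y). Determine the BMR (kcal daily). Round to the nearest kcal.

2327 kcal daily

Harris-Benedict: BMR = 66.47 + 13.75(103.5) + 5.003(193) − 6.755(19) = 2326.829 kcal/day.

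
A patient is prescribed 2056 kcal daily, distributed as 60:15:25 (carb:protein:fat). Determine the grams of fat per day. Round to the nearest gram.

Fat energy = 25% × 2056 = 514 kcal.
At 9 kcal/g: 514 ÷ 9 = 57.1111 g.

57 g/day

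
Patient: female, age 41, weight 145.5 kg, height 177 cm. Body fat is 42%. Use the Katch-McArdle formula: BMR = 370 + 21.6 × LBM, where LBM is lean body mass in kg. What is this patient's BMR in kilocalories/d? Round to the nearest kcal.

2193 kilocalories/d

LBM = 145.5 × (1 − 0.42) = 84.39 kg. Katch-McArdle: BMR = 370 + 21.6 × 84.39 = 2192.824 kcal/day.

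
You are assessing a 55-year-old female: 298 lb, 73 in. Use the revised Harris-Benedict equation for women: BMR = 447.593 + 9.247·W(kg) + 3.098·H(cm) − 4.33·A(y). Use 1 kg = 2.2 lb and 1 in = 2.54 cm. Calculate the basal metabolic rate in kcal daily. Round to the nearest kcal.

Convert to metric: weight = 298 ÷ 2.2 = 135.4545 kg; height = 73 × 2.54 = 185.42 cm.
Harris-Benedict: BMR = 447.593 + 9.247(135.4545) + 3.098(185.42) − 4.33(55) = 2036.4223 kcal/day.

2036 kcal daily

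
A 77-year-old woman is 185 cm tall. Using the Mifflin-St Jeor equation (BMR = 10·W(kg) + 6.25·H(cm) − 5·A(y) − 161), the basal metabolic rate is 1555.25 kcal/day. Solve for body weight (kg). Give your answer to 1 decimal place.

94.5 kg

1555.25 = 10·W + 6.25(185) − 5(77) − 161
10·W = 1555.25 − 610.25 = 945, so W = 94.5 kg.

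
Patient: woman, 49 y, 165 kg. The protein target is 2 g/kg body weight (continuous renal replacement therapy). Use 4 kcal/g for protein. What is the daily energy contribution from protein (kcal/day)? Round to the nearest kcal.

1320 kcal/day

Protein = 2 g/kg × 165 kg = 330 g/day.
Protein energy = 330 g × 4 kcal/g = 1320 kcal/day.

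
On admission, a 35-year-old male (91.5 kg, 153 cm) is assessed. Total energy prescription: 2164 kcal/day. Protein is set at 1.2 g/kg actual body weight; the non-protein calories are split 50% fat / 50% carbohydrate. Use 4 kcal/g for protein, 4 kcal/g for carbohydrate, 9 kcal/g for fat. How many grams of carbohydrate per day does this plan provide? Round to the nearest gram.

Protein = 1.2 × 91.5 = 109.8 g → 109.8 × 4 = 439.2 kcal.
Non-protein calories = 2164 − 439.2 = 1724.8 kcal.
Fat: 50% × 1724.8 = 862.4 kcal; carbohydrate: 862.4 kcal.
Carbohydrate: 862.4 kcal ÷ 4 kcal/g = 215.6 g.

216 g/day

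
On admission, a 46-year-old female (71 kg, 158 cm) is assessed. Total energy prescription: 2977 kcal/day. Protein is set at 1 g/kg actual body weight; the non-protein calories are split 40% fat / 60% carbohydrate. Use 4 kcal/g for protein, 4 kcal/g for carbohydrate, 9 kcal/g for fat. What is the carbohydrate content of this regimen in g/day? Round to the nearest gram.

404 g/day

Protein = 1 × 71 = 71 g → 71 × 4 = 284 kcal.
Non-protein calories = 2977 − 284 = 2693 kcal.
Fat: 40% × 2693 = 1077.2 kcal; carbohydrate: 1615.8 kcal.
Carbohydrate: 1615.8 kcal ÷ 4 kcal/g = 403.95 g.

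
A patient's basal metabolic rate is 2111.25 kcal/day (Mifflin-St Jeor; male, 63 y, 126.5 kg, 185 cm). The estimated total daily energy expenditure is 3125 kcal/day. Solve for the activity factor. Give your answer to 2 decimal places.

1.48

Activity factor = TEE ÷ BMR = 3125 ÷ 2111.25 = 1.48.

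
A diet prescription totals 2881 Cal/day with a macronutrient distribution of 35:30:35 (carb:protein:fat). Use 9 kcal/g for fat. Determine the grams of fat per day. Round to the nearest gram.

112 g/day

Fat energy = 35% × 2881 = 1008.35 kcal.
At 9 kcal/g: 1008.35 ÷ 9 = 112.0389 g.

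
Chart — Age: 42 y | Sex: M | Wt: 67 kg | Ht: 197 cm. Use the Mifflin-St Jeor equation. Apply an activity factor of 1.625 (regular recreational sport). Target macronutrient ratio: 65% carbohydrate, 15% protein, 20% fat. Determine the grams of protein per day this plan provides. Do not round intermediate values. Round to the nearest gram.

103 g/day

Mifflin-St Jeor (male): BMR = 10(67) + 6.25(197) − 5(42) + 5 = 670 + 1231.25 − 210 + 5 = 1696.25 kcal/day.
TEE = 1696.25 × 1.625 = 2756.4063 kcal/day.
Protein energy = 15% × 2756.4063 = 413.4609 kcal.
Protein = 413.4609 ÷ 4 kcal/g = 103.3652 g.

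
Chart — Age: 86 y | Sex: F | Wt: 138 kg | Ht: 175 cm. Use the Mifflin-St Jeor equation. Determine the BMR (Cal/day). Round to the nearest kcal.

Mifflin-St Jeor (female): BMR = 10(138) + 6.25(175) − 5(86) − 161 = 1380 + 1093.75 − 430 − 161 = 1882.75 kcal/day.

1883 Cal/day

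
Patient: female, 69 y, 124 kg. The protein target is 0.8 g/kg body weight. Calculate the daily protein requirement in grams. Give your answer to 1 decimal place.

Protein = 0.8 g/kg × 124 kg = 99.2 g/day.

99.2 g/day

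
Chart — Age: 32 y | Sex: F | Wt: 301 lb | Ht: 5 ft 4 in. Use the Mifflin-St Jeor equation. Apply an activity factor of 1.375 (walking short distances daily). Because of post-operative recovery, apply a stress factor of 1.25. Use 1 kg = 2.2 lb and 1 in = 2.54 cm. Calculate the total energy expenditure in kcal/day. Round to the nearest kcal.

Convert to metric: weight = 301 ÷ 2.2 = 136.8182 kg; height = (5×12 + 4) × 2.54 = 64 × 2.54 = 162.56 cm.
Mifflin-St Jeor (female): BMR = 10(136.8182) + 6.25(162.56) − 5(32) − 161 = 1368.1818 + 1016 − 160 − 161 = 2063.1818 kcal/day.
TEE = BMR × activity factor = 2063.1818 × 1.375 = 2836.875 kcal/day.
Apply stress factor: 2836.875 × 1.25 = 3546.0938 kcal/day.

3546 kcal/day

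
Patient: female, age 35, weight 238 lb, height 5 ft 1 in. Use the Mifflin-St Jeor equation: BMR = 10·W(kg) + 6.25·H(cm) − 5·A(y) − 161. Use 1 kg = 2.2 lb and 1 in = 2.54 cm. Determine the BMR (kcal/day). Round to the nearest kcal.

1714 kcal/day

Convert to metric: weight = 238 ÷ 2.2 = 108.1818 kg; height = (5×12 + 1) × 2.54 = 61 × 2.54 = 154.94 cm.
Mifflin-St Jeor (female): BMR = 10(108.1818) + 6.25(154.94) − 5(35) − 161 = 1081.8182 + 968.375 − 175 − 161 = 1714.1932 kcal/day.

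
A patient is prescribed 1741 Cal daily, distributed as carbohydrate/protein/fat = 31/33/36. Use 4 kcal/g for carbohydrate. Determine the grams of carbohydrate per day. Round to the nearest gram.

Carbohydrate energy = 31% × 1741 = 539.71 kcal.
At 4 kcal/g: 539.71 ÷ 4 = 134.9275 g.

135 g/day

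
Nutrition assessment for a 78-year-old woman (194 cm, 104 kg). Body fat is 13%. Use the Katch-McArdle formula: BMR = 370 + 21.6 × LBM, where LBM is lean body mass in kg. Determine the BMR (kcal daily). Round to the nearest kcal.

2324 kcal daily

LBM = 104 × (1 − 0.13) = 90.48 kg. Katch-McArdle: BMR = 370 + 21.6 × 90.48 = 2324.368 kcal/day.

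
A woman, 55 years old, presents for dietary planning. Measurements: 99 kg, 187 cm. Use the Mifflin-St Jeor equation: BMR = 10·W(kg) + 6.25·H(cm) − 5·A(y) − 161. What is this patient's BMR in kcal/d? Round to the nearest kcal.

1723 kcal/d

Mifflin-St Jeor (female): BMR = 10(99) + 6.25(187) − 5(55) − 161 = 990 + 1168.75 − 275 − 161 = 1722.75 kcal/day.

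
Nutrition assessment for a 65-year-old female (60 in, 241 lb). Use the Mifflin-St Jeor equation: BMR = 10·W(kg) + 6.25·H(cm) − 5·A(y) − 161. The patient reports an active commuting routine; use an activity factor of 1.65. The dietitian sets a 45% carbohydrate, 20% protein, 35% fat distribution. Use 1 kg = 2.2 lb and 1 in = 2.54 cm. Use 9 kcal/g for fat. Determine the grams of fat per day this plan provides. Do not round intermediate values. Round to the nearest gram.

100 g/day

Convert to metric: weight = 241 ÷ 2.2 = 109.5455 kg; height = 60 × 2.54 = 152.4 cm.
Mifflin-St Jeor (female): BMR = 10(109.5455) + 6.25(152.4) − 5(65) − 161 = 1095.4545 + 952.5 − 325 − 161 = 1561.9545 kcal/day.
TEE = 1561.9545 × 1.65 = 2577.225 kcal/day.
Fat energy = 35% × 2577.225 = 902.0287 kcal.
Fat = 902.0287 ÷ 9 kcal/g = 100.2254 g.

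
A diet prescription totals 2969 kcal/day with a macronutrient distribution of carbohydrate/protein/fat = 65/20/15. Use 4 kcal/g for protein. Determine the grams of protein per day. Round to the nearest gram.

148 g/day

Protein energy = 20% × 2969 = 593.8 kcal.
At 4 kcal/g: 593.8 ÷ 4 = 148.45 g.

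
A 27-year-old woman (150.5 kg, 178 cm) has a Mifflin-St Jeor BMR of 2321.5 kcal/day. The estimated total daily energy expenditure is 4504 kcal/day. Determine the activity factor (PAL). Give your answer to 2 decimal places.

1.94

Activity factor = TEE ÷ BMR = 4504 ÷ 2321.5 = 1.94.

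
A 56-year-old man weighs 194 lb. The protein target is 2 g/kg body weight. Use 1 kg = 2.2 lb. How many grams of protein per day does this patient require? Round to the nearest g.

176 g/day

Weight in kg = 194 ÷ 2.2 = 88.1818 kg.
Protein = 2 g/kg × 88.1818 kg = 176.3636 g/day.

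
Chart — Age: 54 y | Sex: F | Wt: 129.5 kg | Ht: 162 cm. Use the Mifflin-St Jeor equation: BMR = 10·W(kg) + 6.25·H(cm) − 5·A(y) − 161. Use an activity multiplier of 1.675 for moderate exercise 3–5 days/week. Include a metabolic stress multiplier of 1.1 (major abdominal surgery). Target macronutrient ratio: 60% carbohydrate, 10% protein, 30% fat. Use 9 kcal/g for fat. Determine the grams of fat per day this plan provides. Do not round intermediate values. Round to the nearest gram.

Mifflin-St Jeor (female): BMR = 10(129.5) + 6.25(162) − 5(54) − 161 = 1295 + 1012.5 − 270 − 161 = 1876.5 kcal/day.
TEE = 1876.5 × 1.675 = 3143.1375 kcal/day.
With stress factor 1.1: 3143.1375 × 1.1 = 3457.4513 kcal/day.
Fat energy = 30% × 3457.4513 = 1037.2354 kcal.
Fat = 1037.2354 ÷ 9 kcal/g = 115.2484 g.

115 g/day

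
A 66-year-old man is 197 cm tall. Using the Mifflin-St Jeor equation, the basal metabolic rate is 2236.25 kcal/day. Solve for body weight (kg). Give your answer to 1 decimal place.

133.0 kg

2236.25 = 10·W + 6.25(197) − 5(66) + 5
10·W = 2236.25 − 906.25 = 1330, so W = 133 kg.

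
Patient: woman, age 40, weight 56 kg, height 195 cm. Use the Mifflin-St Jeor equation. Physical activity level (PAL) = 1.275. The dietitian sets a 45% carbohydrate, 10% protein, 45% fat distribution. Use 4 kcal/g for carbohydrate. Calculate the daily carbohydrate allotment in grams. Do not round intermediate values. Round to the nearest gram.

Mifflin-St Jeor (female): BMR = 10(56) + 6.25(195) − 5(40) − 161 = 560 + 1218.75 − 200 − 161 = 1417.75 kcal/day.
TEE = 1417.75 × 1.275 = 1807.6313 kcal/day.
Carbohydrate energy = 45% × 1807.6313 = 813.4341 kcal.
Carbohydrate = 813.4341 ÷ 4 kcal/g = 203.3585 g.

203 g/day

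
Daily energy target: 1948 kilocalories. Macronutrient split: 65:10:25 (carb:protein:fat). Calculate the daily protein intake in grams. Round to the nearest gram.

49 g/day

Protein energy = 10% × 1948 = 194.8 kcal.
At 4 kcal/g: 194.8 ÷ 4 = 48.7 g.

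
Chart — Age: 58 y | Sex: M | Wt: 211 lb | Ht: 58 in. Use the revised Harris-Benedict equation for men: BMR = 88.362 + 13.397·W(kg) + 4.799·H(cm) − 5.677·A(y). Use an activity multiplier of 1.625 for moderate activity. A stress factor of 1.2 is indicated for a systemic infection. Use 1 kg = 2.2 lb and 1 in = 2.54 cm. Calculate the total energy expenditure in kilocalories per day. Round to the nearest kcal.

3414 kilocalories per day

Convert to metric: weight = 211 ÷ 2.2 = 95.9091 kg; height = 58 × 2.54 = 147.32 cm.
Harris-Benedict: BMR = 88.362 + 13.397(95.9091) + 4.799(147.32) − 5.677(58) = 1750.9788 kcal/day.
TEE = BMR × activity factor = 1750.9788 × 1.625 = 2845.3405 kcal/day.
Apply stress factor: 2845.3405 × 1.2 = 3414.4086 kcal/day.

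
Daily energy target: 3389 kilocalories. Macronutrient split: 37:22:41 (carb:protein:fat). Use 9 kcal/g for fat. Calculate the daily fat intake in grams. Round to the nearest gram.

Fat energy = 41% × 3389 = 1389.49 kcal.
At 9 kcal/g: 1389.49 ÷ 9 = 154.3878 g.

154 g/day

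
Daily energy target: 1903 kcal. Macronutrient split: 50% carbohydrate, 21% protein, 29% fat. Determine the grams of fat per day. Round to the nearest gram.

Fat energy = 29% × 1903 = 551.87 kcal.
At 9 kcal/g: 551.87 ÷ 9 = 61.3189 g.

61 g/day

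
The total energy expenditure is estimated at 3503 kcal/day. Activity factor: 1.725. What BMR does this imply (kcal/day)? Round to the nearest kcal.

BMR = TEE ÷ activity factor = 3503 ÷ 1.725 = 2030.7246 kcal/day.

2031 kcal/day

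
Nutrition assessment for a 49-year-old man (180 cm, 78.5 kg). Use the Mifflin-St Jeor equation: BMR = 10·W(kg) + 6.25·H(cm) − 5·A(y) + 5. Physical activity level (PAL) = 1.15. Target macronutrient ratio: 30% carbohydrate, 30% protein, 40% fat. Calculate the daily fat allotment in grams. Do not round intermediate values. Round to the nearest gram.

Mifflin-St Jeor (male): BMR = 10(78.5) + 6.25(180) − 5(49) + 5 = 785 + 1125 − 245 + 5 = 1670 kcal/day.
TEE = 1670 × 1.15 = 1920.5 kcal/day.
Fat energy = 40% × 1920.5 = 768.2 kcal.
Fat = 768.2 ÷ 9 kcal/g = 85.3556 g.

85 g/day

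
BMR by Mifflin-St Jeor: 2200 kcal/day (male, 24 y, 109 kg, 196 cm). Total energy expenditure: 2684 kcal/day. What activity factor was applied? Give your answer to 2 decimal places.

1.22

Activity factor = TEE ÷ BMR = 2684 ÷ 2200 = 1.22.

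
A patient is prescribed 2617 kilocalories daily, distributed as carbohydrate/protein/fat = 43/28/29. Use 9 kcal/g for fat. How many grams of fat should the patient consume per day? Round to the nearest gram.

84 g/day

Fat energy = 29% × 2617 = 758.93 kcal.
At 9 kcal/g: 758.93 ÷ 9 = 84.3256 g.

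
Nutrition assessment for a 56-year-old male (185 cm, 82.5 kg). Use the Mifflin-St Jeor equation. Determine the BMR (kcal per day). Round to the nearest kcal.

1706 kcal per day

Mifflin-St Jeor (male): BMR = 10(82.5) + 6.25(185) − 5(56) + 5 = 825 + 1156.25 − 280 + 5 = 1706.25 kcal/day.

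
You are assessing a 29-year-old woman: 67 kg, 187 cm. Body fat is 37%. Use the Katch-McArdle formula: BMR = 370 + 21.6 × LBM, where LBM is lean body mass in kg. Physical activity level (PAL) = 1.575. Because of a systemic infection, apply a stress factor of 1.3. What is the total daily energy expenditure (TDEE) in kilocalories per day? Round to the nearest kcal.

LBM = 67 × (1 − 0.37) = 42.21 kg. Katch-McArdle: BMR = 370 + 21.6 × 42.21 = 1281.736 kcal/day.
TEE = BMR × activity factor = 1281.736 × 1.575 = 2018.7342 kcal/day.
Apply stress factor: 2018.7342 × 1.3 = 2624.3545 kcal/day.

2624 kilocalories per day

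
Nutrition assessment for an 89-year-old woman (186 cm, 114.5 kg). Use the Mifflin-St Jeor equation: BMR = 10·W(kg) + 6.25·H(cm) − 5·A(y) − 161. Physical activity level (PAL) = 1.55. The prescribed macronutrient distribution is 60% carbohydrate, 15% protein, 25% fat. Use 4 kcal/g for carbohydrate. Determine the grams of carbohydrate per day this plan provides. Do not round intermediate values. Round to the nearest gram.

396 g/day

Mifflin-St Jeor (female): BMR = 10(114.5) + 6.25(186) − 5(89) − 161 = 1145 + 1162.5 − 445 − 161 = 1701.5 kcal/day.
TEE = 1701.5 × 1.55 = 2637.325 kcal/day.
Carbohydrate energy = 60% × 2637.325 = 1582.395 kcal.
Carbohydrate = 1582.395 ÷ 4 kcal/g = 395.5988 g.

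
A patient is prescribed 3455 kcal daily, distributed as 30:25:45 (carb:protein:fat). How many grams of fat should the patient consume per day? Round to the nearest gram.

173 g/day

Fat energy = 45% × 3455 = 1554.75 kcal.
At 9 kcal/g: 1554.75 ÷ 9 = 172.75 g.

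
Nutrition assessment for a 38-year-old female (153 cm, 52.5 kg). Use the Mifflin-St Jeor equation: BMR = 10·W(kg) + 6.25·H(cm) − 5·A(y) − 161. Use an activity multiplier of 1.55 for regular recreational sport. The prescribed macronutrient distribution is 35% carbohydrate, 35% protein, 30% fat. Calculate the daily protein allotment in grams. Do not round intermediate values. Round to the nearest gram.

Mifflin-St Jeor (female): BMR = 10(52.5) + 6.25(153) − 5(38) − 161 = 525 + 956.25 − 190 − 161 = 1130.25 kcal/day.
TEE = 1130.25 × 1.55 = 1751.8875 kcal/day.
Protein energy = 35% × 1751.8875 = 613.1606 kcal.
Protein = 613.1606 ÷ 4 kcal/g = 153.2902 g.

153 g/day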